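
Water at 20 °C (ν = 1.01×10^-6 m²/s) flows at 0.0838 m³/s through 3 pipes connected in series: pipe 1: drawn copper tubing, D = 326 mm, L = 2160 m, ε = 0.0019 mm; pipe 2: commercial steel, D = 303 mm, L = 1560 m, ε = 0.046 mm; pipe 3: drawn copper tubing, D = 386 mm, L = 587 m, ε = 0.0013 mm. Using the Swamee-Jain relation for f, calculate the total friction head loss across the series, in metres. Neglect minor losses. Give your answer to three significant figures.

Pipe 1: V = 1.004 m/s, Re = 3.24×10^5, ε/D = 5.83×10^-6, f = 0.01424, h_1 = f(L/D)V²/2g = 4.847 m
Pipe 2: V = 1.162 m/s, Re = 3.49×10^5, ε/D = 1.52×10^-4, f = 0.01563, h_2 = f(L/D)V²/2g = 5.538 m
Pipe 3: V = 0.7161 m/s, Re = 2.74×10^5, ε/D = 3.37×10^-6, f = 0.01466, h_3 = f(L/D)V²/2g = 0.5828 m
Series → Q common, losses add: H = Σh = 10.97 m

H ≈ 11.0 m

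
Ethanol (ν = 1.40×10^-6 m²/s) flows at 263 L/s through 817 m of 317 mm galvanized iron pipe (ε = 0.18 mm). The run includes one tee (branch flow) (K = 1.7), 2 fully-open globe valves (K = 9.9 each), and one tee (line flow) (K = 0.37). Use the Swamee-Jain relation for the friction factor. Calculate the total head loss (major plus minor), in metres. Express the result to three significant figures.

H_L ≈ 38.5 m

V = 4Q/(πD²) = 3.332 m/s; V²/2g = 0.5660 m
Re = 7.55×10^5, ε/D = 5.68×10^-4 → f = 0.01789 (Swamee-Jain)
Major: h_f = f(L/D)·V²/2g = 0.01789·2577·0.5660 = 26.10 m
Minor: ΣK = 21.9; h_m = ΣK·V²/2g = 12.38 m
Total H_L = 26.10 + 12.38 = 38.48 m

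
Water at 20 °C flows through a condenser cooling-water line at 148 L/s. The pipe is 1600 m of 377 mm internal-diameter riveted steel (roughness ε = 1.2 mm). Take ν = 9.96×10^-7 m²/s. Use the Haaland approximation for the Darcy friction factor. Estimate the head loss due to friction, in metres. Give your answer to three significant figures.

V = 4Q/(πD²) = 4·0.148/(π·0.377²) = 1.326 m/s
Re = VD/ν = 1.326·0.377/9.96×10^-7 = 5.02×10^5 → turbulent
ε/D = 1.2/377 = 0.00318
Haaland: f = 0.02689
h_f = f(L/D)V²/(2g) = 0.02689·(1600/0.377)·1.326²/(2·9.81) = 10.23 m

h_f ≈ 10.2 m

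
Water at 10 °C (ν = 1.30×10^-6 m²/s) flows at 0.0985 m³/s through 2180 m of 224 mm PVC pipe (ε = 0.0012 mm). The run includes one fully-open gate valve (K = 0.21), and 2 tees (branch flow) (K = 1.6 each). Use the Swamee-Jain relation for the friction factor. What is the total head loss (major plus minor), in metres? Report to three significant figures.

H_L ≈ 43.0 m

V = 4Q/(πD²) = 2.499 m/s; V²/2g = 0.3184 m
Re = 4.31×10^5, ε/D = 5.36×10^-6 → f = 0.01353 (Swamee-Jain)
Major: h_f = f(L/D)·V²/2g = 0.01353·9732·0.3184 = 41.92 m
Minor: ΣK = 3.41; h_m = ΣK·V²/2g = 1.086 m
Total H_L = 41.92 + 1.086 = 43.00 m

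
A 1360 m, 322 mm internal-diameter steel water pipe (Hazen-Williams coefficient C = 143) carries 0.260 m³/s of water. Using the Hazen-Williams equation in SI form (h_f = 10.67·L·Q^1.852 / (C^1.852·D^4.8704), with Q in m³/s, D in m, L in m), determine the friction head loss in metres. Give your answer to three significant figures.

h_f ≈ 30.4 m

h_f = 10.67·1360·0.260^1.852 / (143^1.852·0.322^4.8704) = 30.44 m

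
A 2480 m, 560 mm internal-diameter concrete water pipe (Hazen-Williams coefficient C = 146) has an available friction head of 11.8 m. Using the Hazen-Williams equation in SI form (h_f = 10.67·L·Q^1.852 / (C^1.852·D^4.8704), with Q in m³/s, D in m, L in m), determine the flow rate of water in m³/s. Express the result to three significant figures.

Rearranging: Q = [h_f·C^1.852·D^4.8704 / (10.67·L)]^(1/1.852)
Q = [11.8·146^1.852·0.560^4.8704 / (10.67·2480)]^0.540 = 0.4930 m³/s

Q ≈ 0.493 m³/s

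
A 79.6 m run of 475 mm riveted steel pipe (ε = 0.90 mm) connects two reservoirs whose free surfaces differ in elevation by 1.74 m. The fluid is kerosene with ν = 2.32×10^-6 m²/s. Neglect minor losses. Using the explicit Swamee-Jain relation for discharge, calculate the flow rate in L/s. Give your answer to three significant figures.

Q ≈ 523 L/s

Swamee-Jain (Type II): Q = -0.965·√(gD⁵h_f/L)·ln[ε/(3.7D) + √(3.17ν²L/(gD³h_f))]
√(gD⁵h_f/L) = √(9.81·0.475⁵·1.74/79.6) = 0.07201
ε/(3.7D) = 5.12×10^-4; √(3.17ν²L/(gD³h_f)) = 2.72×10^-5
Q = -0.965·0.07201·ln(5.393×10^-4) = 0.5229 m³/s
Check: V = 2.95 m/s, Re = 6.04×10^5, f = 0.02351, h_f = 1.75 m ≈ 1.74 m ✓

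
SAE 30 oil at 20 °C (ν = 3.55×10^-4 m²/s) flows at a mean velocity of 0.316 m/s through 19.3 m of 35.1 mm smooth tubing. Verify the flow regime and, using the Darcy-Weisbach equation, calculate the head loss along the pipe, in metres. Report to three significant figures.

Re = VD/ν = 0.316·0.03510/3.55×10^-4 = 31.2 → laminar (Re < 2300)
f = 64/Re = 2.048
h_f = f(L/D)V²/(2g) = 2.048·(19.3/0.03510)·0.316²/(2·9.81) = 5.732 m

h_f ≈ 5.73 m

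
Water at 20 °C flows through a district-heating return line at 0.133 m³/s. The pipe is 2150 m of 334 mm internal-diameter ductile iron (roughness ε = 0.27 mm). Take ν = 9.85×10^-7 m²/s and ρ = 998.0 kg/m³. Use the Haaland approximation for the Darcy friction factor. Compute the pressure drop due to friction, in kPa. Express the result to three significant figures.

Δp ≈ 143 kPa

V = 4Q/(πD²) = 4·0.133/(π·0.334²) = 1.518 m/s
Re = VD/ν = 1.518·0.334/9.85×10^-7 = 5.15×10^5 → turbulent
ε/D = 0.27/334 = 8.08×10^-4
Haaland: f = 0.01928
h_f = f(L/D)V²/(2g) = 0.01928·(2150/0.334)·1.518²/(2·9.81) = 14.58 m
Δp = ρg·h_f = 998.0·9.81·14.58 = 142.7 kPa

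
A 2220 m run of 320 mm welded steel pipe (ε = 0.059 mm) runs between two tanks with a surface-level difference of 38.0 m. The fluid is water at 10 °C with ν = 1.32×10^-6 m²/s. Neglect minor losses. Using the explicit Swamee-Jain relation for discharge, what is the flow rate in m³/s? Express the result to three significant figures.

Q ≈ 0.216 m³/s

Swamee-Jain (Type II): Q = -0.965·√(gD⁵h_f/L)·ln[ε/(3.7D) + √(3.17ν²L/(gD³h_f))]
√(gD⁵h_f/L) = √(9.81·0.320⁵·38.0/2220) = 0.02374
ε/(3.7D) = 4.98×10^-5; √(3.17ν²L/(gD³h_f)) = 3.17×10^-5
Q = -0.965·0.02374·ln(8.151×10^-5) = 0.2157 m³/s
Check: V = 2.68 m/s, Re = 6.50×10^5, f = 0.01503, h_f = 38.2 m ≈ 38.0 m ✓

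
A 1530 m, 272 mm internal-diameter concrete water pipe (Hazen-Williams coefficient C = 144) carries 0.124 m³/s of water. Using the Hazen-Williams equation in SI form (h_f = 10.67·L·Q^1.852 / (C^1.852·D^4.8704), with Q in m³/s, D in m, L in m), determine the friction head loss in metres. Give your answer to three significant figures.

h_f ≈ 19.5 m

h_f = 10.67·1530·0.124^1.852 / (144^1.852·0.272^4.8704) = 19.52 m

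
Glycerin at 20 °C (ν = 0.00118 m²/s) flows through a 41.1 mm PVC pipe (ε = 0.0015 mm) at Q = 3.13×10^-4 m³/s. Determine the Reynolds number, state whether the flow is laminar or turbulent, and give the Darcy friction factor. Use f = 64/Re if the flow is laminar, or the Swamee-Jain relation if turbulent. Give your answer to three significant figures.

Re ≈ 8.22; laminar; f = 64/Re ≈ 7.79

V = 4Q/(πD²) = 0.2359 m/s
Re = VD/ν = 0.2359·0.0411/0.00118 = 8.22
Re < 2300 → laminar → f = 64/Re = 7.788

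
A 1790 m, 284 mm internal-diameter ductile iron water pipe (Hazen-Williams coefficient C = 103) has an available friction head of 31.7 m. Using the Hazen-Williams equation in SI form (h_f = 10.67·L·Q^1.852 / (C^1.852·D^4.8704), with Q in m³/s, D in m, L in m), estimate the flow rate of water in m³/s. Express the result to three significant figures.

Rearranging: Q = [h_f·C^1.852·D^4.8704 / (10.67·L)]^(1/1.852)
Q = [31.7·103^1.852·0.284^4.8704 / (10.67·1790)]^0.540 = 0.1186 m³/s

Q ≈ 0.119 m³/s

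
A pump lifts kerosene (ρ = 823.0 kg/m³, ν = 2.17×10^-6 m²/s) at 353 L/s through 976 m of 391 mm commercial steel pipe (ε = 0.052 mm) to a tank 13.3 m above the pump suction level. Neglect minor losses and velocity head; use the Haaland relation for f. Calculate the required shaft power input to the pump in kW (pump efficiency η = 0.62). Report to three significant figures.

P_shaft ≈ 135 kW

V = 4Q/(πD²) = 2.940 m/s; Re = 5.30×10^5; ε/D = 1.33×10^-4; f = 0.01454
h_f = f(L/D)V²/2g = 15.99 m
Total head H = z + h_f = 13.3 + 15.99 = 29.29 m
P_hyd = ρgQH = 823.0·9.81·0.353·29.29 = 83.47 kW
P_shaft = P_hyd/η = 83.47/0.62 = 134.6 kW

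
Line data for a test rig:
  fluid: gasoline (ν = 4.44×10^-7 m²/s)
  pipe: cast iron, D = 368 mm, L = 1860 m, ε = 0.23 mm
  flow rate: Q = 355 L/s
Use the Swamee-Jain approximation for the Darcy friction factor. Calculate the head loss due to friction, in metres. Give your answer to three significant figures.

h_f ≈ 51.0 m

V = 4Q/(πD²) = 4·0.355/(π·0.368²) = 3.338 m/s
Re = VD/ν = 3.338·0.368/4.44×10^-7 = 2.77×10^6 → turbulent
ε/D = 0.23/368 = 6.25×10^-4
Swamee-Jain: f = 0.01778
h_f = f(L/D)V²/(2g) = 0.01778·(1860/0.368)·3.338²/(2·9.81) = 51.03 m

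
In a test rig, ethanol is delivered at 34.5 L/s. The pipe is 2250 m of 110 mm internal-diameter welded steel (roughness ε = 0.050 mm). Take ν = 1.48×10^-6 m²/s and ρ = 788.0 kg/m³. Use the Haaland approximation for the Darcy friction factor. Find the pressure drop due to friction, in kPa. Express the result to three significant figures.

V = 4Q/(πD²) = 4·0.0345/(π·0.110²) = 3.630 m/s
Re = VD/ν = 3.630·0.110/1.48×10^-6 = 2.70×10^5 → turbulent
ε/D = 0.050/110 = 4.55×10^-4
Haaland: f = 0.01794
h_f = f(L/D)V²/(2g) = 0.01794·(2250/0.110)·3.630²/(2·9.81) = 246.5 m
Δp = ρg·h_f = 788.0·9.81·246.5 = 1906 kPa

Δp ≈ 1910 kPa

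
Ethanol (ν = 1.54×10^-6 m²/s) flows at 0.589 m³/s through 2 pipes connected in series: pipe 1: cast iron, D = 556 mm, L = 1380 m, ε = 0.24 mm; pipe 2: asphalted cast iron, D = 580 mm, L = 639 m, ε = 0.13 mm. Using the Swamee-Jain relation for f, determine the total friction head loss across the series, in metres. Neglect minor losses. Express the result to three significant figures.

H ≈ 16.8 m

Pipe 1: V = 2.426 m/s, Re = 8.76×10^5, ε/D = 4.32×10^-4, f = 0.01690, h_1 = f(L/D)V²/2g = 12.58 m
Pipe 2: V = 2.229 m/s, Re = 8.40×10^5, ε/D = 2.24×10^-4, f = 0.01518, h_2 = f(L/D)V²/2g = 4.235 m
Series → Q common, losses add: H = Σh = 16.81 m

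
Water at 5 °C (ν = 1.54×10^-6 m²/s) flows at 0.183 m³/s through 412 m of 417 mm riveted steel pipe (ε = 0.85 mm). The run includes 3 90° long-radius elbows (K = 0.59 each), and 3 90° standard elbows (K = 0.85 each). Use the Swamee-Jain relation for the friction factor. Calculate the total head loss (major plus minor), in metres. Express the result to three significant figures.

V = 4Q/(πD²) = 1.340 m/s; V²/2g = 0.09151 m
Re = 3.63×10^5, ε/D = 0.00204 → f = 0.02417 (Swamee-Jain)
Major: h_f = f(L/D)·V²/2g = 0.02417·988.0·0.09151 = 2.185 m
Minor: ΣK = 4.32; h_m = ΣK·V²/2g = 0.3953 m
Total H_L = 2.185 + 0.3953 = 2.581 m

H_L ≈ 2.58 m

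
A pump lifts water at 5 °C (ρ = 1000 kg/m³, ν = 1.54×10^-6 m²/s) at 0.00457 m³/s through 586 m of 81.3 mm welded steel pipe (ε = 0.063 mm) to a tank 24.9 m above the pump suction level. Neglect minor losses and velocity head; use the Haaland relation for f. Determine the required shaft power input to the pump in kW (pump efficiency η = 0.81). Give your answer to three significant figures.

P_shaft ≈ 1.75 kW

V = 4Q/(πD²) = 0.8803 m/s; Re = 4.65×10^4; ε/D = 7.75×10^-4; f = 0.02334
h_f = f(L/D)V²/2g = 6.645 m
Total head H = z + h_f = 24.9 + 6.645 = 31.54 m
P_hyd = ρgQH = 1000·9.81·0.00457·31.54 = 1.414 kW
P_shaft = P_hyd/η = 1.414/0.81 = 1.746 kW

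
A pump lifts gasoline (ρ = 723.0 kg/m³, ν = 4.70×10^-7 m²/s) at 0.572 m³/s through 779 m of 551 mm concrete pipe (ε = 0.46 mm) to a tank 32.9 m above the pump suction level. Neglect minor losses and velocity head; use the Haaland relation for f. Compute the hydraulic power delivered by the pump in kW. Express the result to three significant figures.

V = 4Q/(πD²) = 2.399 m/s; Re = 2.81×10^6; ε/D = 8.35×10^-4; f = 0.01895
h_f = f(L/D)V²/2g = 7.857 m
Total head H = z + h_f = 32.9 + 7.857 = 40.76 m
P_hyd = ρgQH = 723.0·9.81·0.572·40.76 = 165.3 kW

P_hyd ≈ 165 kW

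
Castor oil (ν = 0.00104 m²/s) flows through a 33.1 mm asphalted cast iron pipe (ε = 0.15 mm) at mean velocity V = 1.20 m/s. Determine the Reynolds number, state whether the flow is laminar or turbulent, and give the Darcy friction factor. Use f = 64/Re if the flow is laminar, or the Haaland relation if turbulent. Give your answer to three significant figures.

Re ≈ 38.2; laminar; f = 64/Re ≈ 1.68

Re = VD/ν = 1.200·0.0331/0.00104 = 38.2
Re < 2300 → laminar → f = 64/Re = 1.676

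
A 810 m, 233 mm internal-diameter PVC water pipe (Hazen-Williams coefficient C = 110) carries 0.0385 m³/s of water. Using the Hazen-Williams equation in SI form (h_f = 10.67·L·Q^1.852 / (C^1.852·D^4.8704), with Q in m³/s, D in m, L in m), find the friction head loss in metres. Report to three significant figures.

h_f = 10.67·810·0.0385^1.852 / (110^1.852·0.233^4.8704) = 4.145 m

h_f ≈ 4.14 m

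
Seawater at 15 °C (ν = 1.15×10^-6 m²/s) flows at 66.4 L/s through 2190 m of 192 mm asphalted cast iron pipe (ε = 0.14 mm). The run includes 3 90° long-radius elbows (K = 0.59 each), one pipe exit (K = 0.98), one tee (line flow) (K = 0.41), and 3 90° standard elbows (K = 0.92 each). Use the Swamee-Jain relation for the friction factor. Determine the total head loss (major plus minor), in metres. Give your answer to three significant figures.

H_L ≈ 60.6 m

V = 4Q/(πD²) = 2.293 m/s; V²/2g = 0.2681 m
Re = 3.83×10^5, ε/D = 7.29×10^-4 → f = 0.01929 (Swamee-Jain)
Major: h_f = f(L/D)·V²/2g = 0.01929·11406·0.2681 = 58.99 m
Minor: ΣK = 5.92; h_m = ΣK·V²/2g = 1.587 m
Total H_L = 58.99 + 1.587 = 60.58 m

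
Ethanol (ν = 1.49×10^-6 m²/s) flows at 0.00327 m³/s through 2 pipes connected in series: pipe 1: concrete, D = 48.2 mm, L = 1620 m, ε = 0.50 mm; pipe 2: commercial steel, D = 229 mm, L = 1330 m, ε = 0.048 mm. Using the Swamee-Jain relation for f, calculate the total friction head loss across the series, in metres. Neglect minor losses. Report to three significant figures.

H ≈ 219 m

Pipe 1: V = 1.792 m/s, Re = 5.80×10^4, ε/D = 0.0104, f = 0.03973, h_1 = f(L/D)V²/2g = 218.6 m
Pipe 2: V = 0.07939 m/s, Re = 1.22×10^4, ε/D = 2.10×10^-4, f = 0.02975, h_2 = f(L/D)V²/2g = 0.05551 m
Series → Q common, losses add: H = Σh = 218.6 m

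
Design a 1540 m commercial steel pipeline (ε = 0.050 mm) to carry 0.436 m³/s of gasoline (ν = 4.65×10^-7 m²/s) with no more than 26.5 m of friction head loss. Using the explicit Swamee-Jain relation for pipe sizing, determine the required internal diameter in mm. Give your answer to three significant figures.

D ≈ 415 mm

Swamee-Jain (Type III): D = 0.66·[ε^1.25·(LQ²/(gh_f))^4.75 + ν·Q^9.4·(L/(gh_f))^5.2]^0.04
LQ²/(gh_f) = 1.126; L/(gh_f) = 5.924
Term 1 = ε^1.25·(…)^4.75 = 7.39×10^-6; Term 2 = ν·Q^9.4·(…)^5.2 = 1.98×10^-6
D = 0.66·(7.39×10^-6 + 1.98×10^-6)^0.04 = 0.4153 m = 415 mm
Check: V = 3.22 m/s, Re = 2.87×10^6, f = 0.01301, h_f = 25.5 m ≈ 26.5 m ✓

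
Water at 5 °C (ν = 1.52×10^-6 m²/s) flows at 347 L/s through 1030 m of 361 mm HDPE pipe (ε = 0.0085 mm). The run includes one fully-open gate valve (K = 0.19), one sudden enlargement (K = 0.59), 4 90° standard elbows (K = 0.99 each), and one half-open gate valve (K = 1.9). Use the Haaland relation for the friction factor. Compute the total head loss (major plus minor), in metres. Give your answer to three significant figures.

H_L ≈ 24.6 m

V = 4Q/(πD²) = 3.390 m/s; V²/2g = 0.5858 m
Re = 8.05×10^5, ε/D = 2.35×10^-5 → f = 0.01240 (Haaland)
Major: h_f = f(L/D)·V²/2g = 0.01240·2853·0.5858 = 20.73 m
Minor: ΣK = 6.64; h_m = ΣK·V²/2g = 3.890 m
Total H_L = 20.73 + 3.890 = 24.62 m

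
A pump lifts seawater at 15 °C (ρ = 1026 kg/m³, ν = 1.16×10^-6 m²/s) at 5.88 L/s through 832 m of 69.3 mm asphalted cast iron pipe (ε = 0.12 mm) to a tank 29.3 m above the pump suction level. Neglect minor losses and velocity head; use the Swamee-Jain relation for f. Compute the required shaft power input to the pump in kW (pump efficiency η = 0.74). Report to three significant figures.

P_shaft ≈ 5.28 kW

V = 4Q/(πD²) = 1.559 m/s; Re = 9.31×10^4; ε/D = 0.00173; f = 0.02473
h_f = f(L/D)V²/2g = 36.78 m
Total head H = z + h_f = 29.3 + 36.78 = 66.08 m
P_hyd = ρgQH = 1026·9.81·0.00588·66.08 = 3.911 kW
P_shaft = P_hyd/η = 3.911/0.74 = 5.285 kW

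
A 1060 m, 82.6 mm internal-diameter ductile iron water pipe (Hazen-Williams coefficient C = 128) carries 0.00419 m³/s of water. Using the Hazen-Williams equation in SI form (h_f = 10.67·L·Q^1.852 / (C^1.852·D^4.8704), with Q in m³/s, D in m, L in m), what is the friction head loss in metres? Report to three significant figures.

h_f ≈ 10.5 m

h_f = 10.67·1060·0.00419^1.852 / (128^1.852·0.0826^4.8704) = 10.52 m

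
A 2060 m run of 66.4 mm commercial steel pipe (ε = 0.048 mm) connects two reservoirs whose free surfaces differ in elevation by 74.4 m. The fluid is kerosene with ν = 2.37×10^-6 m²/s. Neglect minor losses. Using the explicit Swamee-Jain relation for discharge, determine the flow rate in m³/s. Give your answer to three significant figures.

Q ≈ 0.00483 m³/s

Swamee-Jain (Type II): Q = -0.965·√(gD⁵h_f/L)·ln[ε/(3.7D) + √(3.17ν²L/(gD³h_f))]
√(gD⁵h_f/L) = √(9.81·0.0664⁵·74.4/2060) = 6.763×10^-4
ε/(3.7D) = 1.95×10^-4; √(3.17ν²L/(gD³h_f)) = 4.14×10^-4
Q = -0.965·6.763×10^-4·ln(6.097×10^-4) = 0.004831 m³/s
Check: V = 1.40 m/s, Re = 3.91×10^4, f = 0.02428, h_f = 74.7 m ≈ 74.4 m ✓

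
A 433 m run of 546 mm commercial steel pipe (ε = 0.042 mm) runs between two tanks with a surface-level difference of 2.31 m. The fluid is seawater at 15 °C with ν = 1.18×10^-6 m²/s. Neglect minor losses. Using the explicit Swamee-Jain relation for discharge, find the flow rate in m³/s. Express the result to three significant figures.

Swamee-Jain (Type II): Q = -0.965·√(gD⁵h_f/L)·ln[ε/(3.7D) + √(3.17ν²L/(gD³h_f))]
√(gD⁵h_f/L) = √(9.81·0.546⁵·2.31/433) = 0.05039
ε/(3.7D) = 2.08×10^-5; √(3.17ν²L/(gD³h_f)) = 2.28×10^-5
Q = -0.965·0.05039·ln(4.355×10^-5) = 0.4883 m³/s
Check: V = 2.09 m/s, Re = 9.65×10^5, f = 0.01320, h_f = 2.32 m ≈ 2.31 m ✓

Q ≈ 0.488 m³/s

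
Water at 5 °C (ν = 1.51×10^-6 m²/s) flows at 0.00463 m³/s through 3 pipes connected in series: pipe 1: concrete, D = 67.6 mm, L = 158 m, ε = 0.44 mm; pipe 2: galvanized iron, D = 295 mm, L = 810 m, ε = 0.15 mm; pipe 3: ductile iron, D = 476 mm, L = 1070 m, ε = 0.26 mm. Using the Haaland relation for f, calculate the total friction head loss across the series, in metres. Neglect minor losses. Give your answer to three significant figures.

Pipe 1: V = 1.290 m/s, Re = 5.78×10^4, ε/D = 0.00651, f = 0.03424, h_1 = f(L/D)V²/2g = 6.789 m
Pipe 2: V = 0.06774 m/s, Re = 1.32×10^4, ε/D = 5.08×10^-4, f = 0.02937, h_2 = f(L/D)V²/2g = 0.01886 m
Pipe 3: V = 0.02602 m/s, Re = 8200, ε/D = 5.46×10^-4, f = 0.03324, h_3 = f(L/D)V²/2g = 0.002578 m
Series → Q common, losses add: H = Σh = 6.810 m

H ≈ 6.81 m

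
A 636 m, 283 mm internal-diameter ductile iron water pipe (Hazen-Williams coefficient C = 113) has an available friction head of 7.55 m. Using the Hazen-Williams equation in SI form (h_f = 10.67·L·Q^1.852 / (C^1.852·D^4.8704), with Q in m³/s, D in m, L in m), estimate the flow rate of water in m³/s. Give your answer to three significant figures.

Rearranging: Q = [h_f·C^1.852·D^4.8704 / (10.67·L)]^(1/1.852)
Q = [7.55·113^1.852·0.283^4.8704 / (10.67·636)]^0.540 = 0.1039 m³/s

Q ≈ 0.104 m³/s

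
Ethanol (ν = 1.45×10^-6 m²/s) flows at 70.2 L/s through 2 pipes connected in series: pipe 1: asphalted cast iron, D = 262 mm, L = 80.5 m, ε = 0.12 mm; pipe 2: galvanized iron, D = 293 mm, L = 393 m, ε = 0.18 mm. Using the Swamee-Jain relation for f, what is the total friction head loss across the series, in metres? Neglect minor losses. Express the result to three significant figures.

Pipe 1: V = 1.302 m/s, Re = 2.35×10^5, ε/D = 4.58×10^-4, f = 0.01844, h_1 = f(L/D)V²/2g = 0.4895 m
Pipe 2: V = 1.041 m/s, Re = 2.10×10^5, ε/D = 6.14×10^-4, f = 0.01943, h_2 = f(L/D)V²/2g = 1.440 m
Series → Q common, losses add: H = Σh = 1.930 m

H ≈ 1.93 m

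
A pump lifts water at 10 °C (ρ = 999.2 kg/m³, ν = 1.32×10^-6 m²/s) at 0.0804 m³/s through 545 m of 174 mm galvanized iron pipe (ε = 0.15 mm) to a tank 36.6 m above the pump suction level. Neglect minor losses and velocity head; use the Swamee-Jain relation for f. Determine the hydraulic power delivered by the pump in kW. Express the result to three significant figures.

P_hyd ≈ 57.3 kW

V = 4Q/(πD²) = 3.381 m/s; Re = 4.46×10^5; ε/D = 8.62×10^-4; f = 0.01981
h_f = f(L/D)V²/2g = 36.16 m
Total head H = z + h_f = 36.6 + 36.16 = 72.76 m
P_hyd = ρgQH = 999.2·9.81·0.0804·72.76 = 57.34 kW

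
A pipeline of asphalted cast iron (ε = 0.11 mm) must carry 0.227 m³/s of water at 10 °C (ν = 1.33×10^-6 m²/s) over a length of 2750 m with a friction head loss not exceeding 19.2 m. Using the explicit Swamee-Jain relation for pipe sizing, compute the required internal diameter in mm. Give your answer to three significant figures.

D ≈ 402 mm

Swamee-Jain (Type III): D = 0.66·[ε^1.25·(LQ²/(gh_f))^4.75 + ν·Q^9.4·(L/(gh_f))^5.2]^0.04
LQ²/(gh_f) = 0.7523; L/(gh_f) = 14.60
Term 1 = ε^1.25·(…)^4.75 = 2.92×10^-6; Term 2 = ν·Q^9.4·(…)^5.2 = 1.33×10^-6
D = 0.66·(2.92×10^-6 + 1.33×10^-6)^0.04 = 0.4024 m = 402 mm
Check: V = 1.78 m/s, Re = 5.40×10^5, f = 0.01607, h_f = 17.8 m ≈ 19.2 m ✓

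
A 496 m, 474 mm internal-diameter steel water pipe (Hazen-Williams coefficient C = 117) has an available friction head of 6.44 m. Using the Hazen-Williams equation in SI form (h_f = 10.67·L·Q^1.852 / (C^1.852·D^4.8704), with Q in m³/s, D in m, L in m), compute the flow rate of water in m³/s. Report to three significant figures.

Q ≈ 0.438 m³/s

Rearranging: Q = [h_f·C^1.852·D^4.8704 / (10.67·L)]^(1/1.852)
Q = [6.44·117^1.852·0.474^4.8704 / (10.67·496)]^0.540 = 0.4382 m³/s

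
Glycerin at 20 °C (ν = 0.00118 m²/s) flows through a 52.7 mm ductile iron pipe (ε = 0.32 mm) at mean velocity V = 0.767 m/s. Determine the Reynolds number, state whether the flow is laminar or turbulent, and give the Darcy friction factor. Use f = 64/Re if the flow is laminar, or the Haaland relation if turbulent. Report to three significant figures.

Re ≈ 34.3; laminar; f = 64/Re ≈ 1.87

Re = VD/ν = 0.7670·0.0527/0.00118 = 34.3
Re < 2300 → laminar → f = 64/Re = 1.868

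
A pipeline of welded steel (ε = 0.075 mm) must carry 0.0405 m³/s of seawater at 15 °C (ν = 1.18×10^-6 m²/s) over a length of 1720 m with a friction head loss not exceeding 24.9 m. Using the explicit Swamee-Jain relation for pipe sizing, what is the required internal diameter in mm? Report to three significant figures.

Swamee-Jain (Type III): D = 0.66·[ε^1.25·(LQ²/(gh_f))^4.75 + ν·Q^9.4·(L/(gh_f))^5.2]^0.04
LQ²/(gh_f) = 0.01155; L/(gh_f) = 7.041
Term 1 = ε^1.25·(…)^4.75 = 4.38×10^-15; Term 2 = ν·Q^9.4·(…)^5.2 = 2.45×10^-15
D = 0.66·(4.38×10^-15 + 2.45×10^-15)^0.04 = 0.1790 m = 179 mm
Check: V = 1.61 m/s, Re = 2.44×10^5, f = 0.01815, h_f = 23.0 m ≈ 24.9 m ✓

D ≈ 179 mm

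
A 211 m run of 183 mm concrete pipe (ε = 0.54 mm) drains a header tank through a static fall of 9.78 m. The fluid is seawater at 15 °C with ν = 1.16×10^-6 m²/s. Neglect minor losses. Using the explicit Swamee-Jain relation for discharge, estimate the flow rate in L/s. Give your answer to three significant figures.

Q ≈ 66.1 L/s

Swamee-Jain (Type II): Q = -0.965·√(gD⁵h_f/L)·ln[ε/(3.7D) + √(3.17ν²L/(gD³h_f))]
√(gD⁵h_f/L) = √(9.81·0.183⁵·9.78/211) = 0.009660
ε/(3.7D) = 7.98×10^-4; √(3.17ν²L/(gD³h_f)) = 3.91×10^-5
Q = -0.965·0.009660·ln(8.366×10^-4) = 0.06606 m³/s
Check: V = 2.51 m/s, Re = 3.96×10^5, f = 0.02652, h_f = 9.83 m ≈ 9.78 m ✓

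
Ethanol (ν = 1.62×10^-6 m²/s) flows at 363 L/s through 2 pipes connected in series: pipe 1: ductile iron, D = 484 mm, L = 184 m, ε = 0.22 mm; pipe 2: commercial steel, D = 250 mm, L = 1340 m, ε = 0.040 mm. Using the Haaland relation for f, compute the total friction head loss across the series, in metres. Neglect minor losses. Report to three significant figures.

Pipe 1: V = 1.973 m/s, Re = 5.89×10^5, ε/D = 4.55×10^-4, f = 0.01716, h_1 = f(L/D)V²/2g = 1.294 m
Pipe 2: V = 7.395 m/s, Re = 1.14×10^6, ε/D = 1.60×10^-4, f = 0.01402, h_2 = f(L/D)V²/2g = 209.5 m
Series → Q common, losses add: H = Σh = 210.8 m

H ≈ 211 m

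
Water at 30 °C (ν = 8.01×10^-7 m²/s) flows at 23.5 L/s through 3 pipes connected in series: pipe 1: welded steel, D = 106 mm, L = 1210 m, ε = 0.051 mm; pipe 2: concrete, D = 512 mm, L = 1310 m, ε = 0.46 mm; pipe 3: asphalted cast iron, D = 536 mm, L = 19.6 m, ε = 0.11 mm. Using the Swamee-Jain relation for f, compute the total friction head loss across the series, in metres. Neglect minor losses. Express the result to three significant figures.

Pipe 1: V = 2.663 m/s, Re = 3.52×10^5, ε/D = 4.81×10^-4, f = 0.01802, h_1 = f(L/D)V²/2g = 74.34 m
Pipe 2: V = 0.1141 m/s, Re = 7.30×10^4, ε/D = 8.98×10^-4, f = 0.02275, h_2 = f(L/D)V²/2g = 0.03864 m
Pipe 3: V = 0.1041 m/s, Re = 6.97×10^4, ε/D = 2.05×10^-4, f = 0.02025, h_3 = f(L/D)V²/2g = 4.094×10^-4 m
Series → Q common, losses add: H = Σh = 74.38 m

H ≈ 74.4 m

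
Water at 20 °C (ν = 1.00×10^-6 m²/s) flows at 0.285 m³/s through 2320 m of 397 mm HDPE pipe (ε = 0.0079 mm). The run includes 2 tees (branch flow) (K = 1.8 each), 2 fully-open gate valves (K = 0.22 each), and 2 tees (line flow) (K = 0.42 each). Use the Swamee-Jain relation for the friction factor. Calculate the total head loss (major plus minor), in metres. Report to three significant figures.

V = 4Q/(πD²) = 2.302 m/s; V²/2g = 0.2702 m
Re = 9.14×10^5, ε/D = 1.99×10^-5 → f = 0.01223 (Swamee-Jain)
Major: h_f = f(L/D)·V²/2g = 0.01223·5844·0.2702 = 19.31 m
Minor: ΣK = 4.88; h_m = ΣK·V²/2g = 1.318 m
Total H_L = 19.31 + 1.318 = 20.63 m

H_L ≈ 20.6 m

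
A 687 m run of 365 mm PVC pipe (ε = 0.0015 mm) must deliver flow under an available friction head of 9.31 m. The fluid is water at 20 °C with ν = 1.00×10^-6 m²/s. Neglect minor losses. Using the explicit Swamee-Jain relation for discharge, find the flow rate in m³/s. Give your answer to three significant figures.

Swamee-Jain (Type II): Q = -0.965·√(gD⁵h_f/L)·ln[ε/(3.7D) + √(3.17ν²L/(gD³h_f))]
√(gD⁵h_f/L) = √(9.81·0.365⁵·9.31/687) = 0.02935
ε/(3.7D) = 1.11×10^-6; √(3.17ν²L/(gD³h_f)) = 2.21×10^-5
Q = -0.965·0.02935·ln(2.325×10^-5) = 0.3021 m³/s
Check: V = 2.89 m/s, Re = 1.05×10^6, f = 0.01161, h_f = 9.29 m ≈ 9.31 m ✓

Q ≈ 0.302 m³/s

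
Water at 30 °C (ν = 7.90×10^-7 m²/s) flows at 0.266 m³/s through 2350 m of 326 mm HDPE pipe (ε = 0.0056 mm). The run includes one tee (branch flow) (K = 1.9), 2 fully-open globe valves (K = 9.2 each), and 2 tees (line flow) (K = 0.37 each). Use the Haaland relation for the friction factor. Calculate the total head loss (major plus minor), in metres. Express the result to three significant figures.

H_L ≈ 53.6 m

V = 4Q/(πD²) = 3.187 m/s; V²/2g = 0.5176 m
Re = 1.32×10^6, ε/D = 1.72×10^-5 → f = 0.01146 (Haaland)
Major: h_f = f(L/D)·V²/2g = 0.01146·7209·0.5176 = 42.75 m
Minor: ΣK = 21.0; h_m = ΣK·V²/2g = 10.89 m
Total H_L = 42.75 + 10.89 = 53.64 m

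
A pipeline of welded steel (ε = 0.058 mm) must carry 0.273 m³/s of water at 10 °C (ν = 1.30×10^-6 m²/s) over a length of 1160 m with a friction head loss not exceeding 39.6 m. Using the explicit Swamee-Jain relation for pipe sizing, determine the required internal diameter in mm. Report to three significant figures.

D ≈ 309 mm

Swamee-Jain (Type III): D = 0.66·[ε^1.25·(LQ²/(gh_f))^4.75 + ν·Q^9.4·(L/(gh_f))^5.2]^0.04
LQ²/(gh_f) = 0.2225; L/(gh_f) = 2.986
Term 1 = ε^1.25·(…)^4.75 = 4.02×10^-9; Term 2 = ν·Q^9.4·(…)^5.2 = 1.92×10^-9
D = 0.66·(4.02×10^-9 + 1.92×10^-9)^0.04 = 0.3094 m = 309 mm
Check: V = 3.63 m/s, Re = 8.64×10^5, f = 0.01476, h_f = 37.2 m ≈ 39.6 m ✓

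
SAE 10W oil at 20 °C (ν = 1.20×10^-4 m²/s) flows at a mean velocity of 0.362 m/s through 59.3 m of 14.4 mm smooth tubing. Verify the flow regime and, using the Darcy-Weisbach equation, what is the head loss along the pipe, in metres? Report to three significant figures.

h_f ≈ 40.5 m

Re = VD/ν = 0.362·0.01440/1.20×10^-4 = 43.4 → laminar (Re < 2300)
f = 64/Re = 1.473
h_f = f(L/D)V²/(2g) = 1.473·(59.3/0.01440)·0.362²/(2·9.81) = 40.52 m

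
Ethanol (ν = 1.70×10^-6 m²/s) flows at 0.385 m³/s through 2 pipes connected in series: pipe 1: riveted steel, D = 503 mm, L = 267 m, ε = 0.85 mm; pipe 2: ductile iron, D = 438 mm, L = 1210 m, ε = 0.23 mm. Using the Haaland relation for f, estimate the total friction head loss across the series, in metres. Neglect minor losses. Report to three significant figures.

H ≈ 18.4 m

Pipe 1: V = 1.937 m/s, Re = 5.73×10^5, ε/D = 0.00169, f = 0.02277, h_1 = f(L/D)V²/2g = 2.312 m
Pipe 2: V = 2.555 m/s, Re = 6.58×10^5, ε/D = 5.25×10^-4, f = 0.01755, h_2 = f(L/D)V²/2g = 16.13 m
Series → Q common, losses add: H = Σh = 18.45 m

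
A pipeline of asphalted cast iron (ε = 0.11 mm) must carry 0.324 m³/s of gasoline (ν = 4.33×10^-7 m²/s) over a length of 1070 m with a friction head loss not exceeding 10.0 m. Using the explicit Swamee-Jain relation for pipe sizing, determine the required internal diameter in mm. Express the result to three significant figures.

Swamee-Jain (Type III): D = 0.66·[ε^1.25·(LQ²/(gh_f))^4.75 + ν·Q^9.4·(L/(gh_f))^5.2]^0.04
LQ²/(gh_f) = 1.145; L/(gh_f) = 10.91
Term 1 = ε^1.25·(…)^4.75 = 2.14×10^-5; Term 2 = ν·Q^9.4·(…)^5.2 = 2.70×10^-6
D = 0.66·(2.14×10^-5 + 2.70×10^-6)^0.04 = 0.4314 m = 431 mm
Check: V = 2.22 m/s, Re = 2.21×10^6, f = 0.01490, h_f = 9.26 m ≈ 10.0 m ✓

D ≈ 431 mm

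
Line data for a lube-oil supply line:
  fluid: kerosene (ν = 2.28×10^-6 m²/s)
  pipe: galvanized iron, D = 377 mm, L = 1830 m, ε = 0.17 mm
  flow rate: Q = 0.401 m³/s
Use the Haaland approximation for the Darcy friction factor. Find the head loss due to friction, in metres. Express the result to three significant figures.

h_f ≈ 54.7 m

V = 4Q/(πD²) = 4·0.401/(π·0.377²) = 3.592 m/s
Re = VD/ν = 3.592·0.377/2.28×10^-6 = 5.94×10^5 → turbulent
ε/D = 0.17/377 = 4.51×10^-4
Haaland: f = 0.01712
h_f = f(L/D)V²/(2g) = 0.01712·(1830/0.377)·3.592²/(2·9.81) = 54.67 m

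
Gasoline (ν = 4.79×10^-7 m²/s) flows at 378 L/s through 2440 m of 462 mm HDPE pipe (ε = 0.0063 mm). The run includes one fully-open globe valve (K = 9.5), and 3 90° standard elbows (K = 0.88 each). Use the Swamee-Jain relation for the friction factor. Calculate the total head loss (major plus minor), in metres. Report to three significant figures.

V = 4Q/(πD²) = 2.255 m/s; V²/2g = 0.2591 m
Re = 2.17×10^6, ε/D = 1.36×10^-5 → f = 0.01075 (Swamee-Jain)
Major: h_f = f(L/D)·V²/2g = 0.01075·5281·0.2591 = 14.71 m
Minor: ΣK = 12.1; h_m = ΣK·V²/2g = 3.146 m
Total H_L = 14.71 + 3.146 = 17.86 m

H_L ≈ 17.9 m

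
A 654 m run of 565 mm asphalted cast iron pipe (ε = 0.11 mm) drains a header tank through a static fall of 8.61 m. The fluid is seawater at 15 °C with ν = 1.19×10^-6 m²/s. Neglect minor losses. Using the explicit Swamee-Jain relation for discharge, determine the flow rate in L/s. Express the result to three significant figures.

Swamee-Jain (Type II): Q = -0.965·√(gD⁵h_f/L)·ln[ε/(3.7D) + √(3.17ν²L/(gD³h_f))]
√(gD⁵h_f/L) = √(9.81·0.565⁵·8.61/654) = 0.08623
ε/(3.7D) = 5.26×10^-5; √(3.17ν²L/(gD³h_f)) = 1.39×10^-5
Q = -0.965·0.08623·ln(6.650×10^-5) = 0.8004 m³/s
Check: V = 3.19 m/s, Re = 1.52×10^6, f = 0.01441, h_f = 8.66 m ≈ 8.61 m ✓

Q ≈ 800 L/s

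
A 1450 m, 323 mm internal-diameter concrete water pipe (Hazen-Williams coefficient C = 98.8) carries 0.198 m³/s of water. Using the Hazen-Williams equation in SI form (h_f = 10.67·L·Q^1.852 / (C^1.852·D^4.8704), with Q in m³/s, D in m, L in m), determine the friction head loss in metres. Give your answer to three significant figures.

h_f ≈ 38.3 m

h_f = 10.67·1450·0.198^1.852 / (98.8^1.852·0.323^4.8704) = 38.29 m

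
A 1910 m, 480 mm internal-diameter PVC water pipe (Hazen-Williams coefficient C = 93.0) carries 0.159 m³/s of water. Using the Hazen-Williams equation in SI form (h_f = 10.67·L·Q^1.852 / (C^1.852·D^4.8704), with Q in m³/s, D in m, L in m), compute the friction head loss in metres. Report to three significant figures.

h_f ≈ 5.46 m

h_f = 10.67·1910·0.159^1.852 / (93.0^1.852·0.480^4.8704) = 5.458 m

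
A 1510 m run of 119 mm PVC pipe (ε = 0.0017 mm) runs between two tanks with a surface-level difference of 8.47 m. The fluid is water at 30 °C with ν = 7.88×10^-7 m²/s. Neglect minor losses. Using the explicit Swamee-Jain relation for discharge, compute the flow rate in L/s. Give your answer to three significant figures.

Q ≈ 9.74 L/s

Swamee-Jain (Type II): Q = -0.965·√(gD⁵h_f/L)·ln[ε/(3.7D) + √(3.17ν²L/(gD³h_f))]
√(gD⁵h_f/L) = √(9.81·0.119⁵·8.47/1510) = 0.001146
ε/(3.7D) = 3.86×10^-6; √(3.17ν²L/(gD³h_f)) = 1.46×10^-4
Q = -0.965·0.001146·ln(1.496×10^-4) = 0.009740 m³/s
Check: V = 0.876 m/s, Re = 1.32×10^5, f = 0.01697, h_f = 8.42 m ≈ 8.47 m ✓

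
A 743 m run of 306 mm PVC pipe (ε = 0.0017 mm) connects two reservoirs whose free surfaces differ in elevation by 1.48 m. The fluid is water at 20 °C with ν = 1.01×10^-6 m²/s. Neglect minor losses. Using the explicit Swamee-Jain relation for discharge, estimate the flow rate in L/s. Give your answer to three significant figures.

Q ≈ 66.1 L/s

Swamee-Jain (Type II): Q = -0.965·√(gD⁵h_f/L)·ln[ε/(3.7D) + √(3.17ν²L/(gD³h_f))]
√(gD⁵h_f/L) = √(9.81·0.306⁵·1.48/743) = 0.007241
ε/(3.7D) = 1.50×10^-6; √(3.17ν²L/(gD³h_f)) = 7.60×10^-5
Q = -0.965·0.007241·ln(7.750×10^-5) = 0.06614 m³/s
Check: V = 0.899 m/s, Re = 2.72×10^5, f = 0.01470, h_f = 1.47 m ≈ 1.48 m ✓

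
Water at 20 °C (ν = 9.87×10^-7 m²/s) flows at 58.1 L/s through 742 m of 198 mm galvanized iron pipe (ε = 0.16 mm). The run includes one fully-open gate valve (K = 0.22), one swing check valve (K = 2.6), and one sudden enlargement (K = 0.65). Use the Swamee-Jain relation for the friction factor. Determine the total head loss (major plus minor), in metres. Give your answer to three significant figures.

H_L ≈ 14.0 m

V = 4Q/(πD²) = 1.887 m/s; V²/2g = 0.1815 m
Re = 3.79×10^5, ε/D = 8.08×10^-4 → f = 0.01969 (Swamee-Jain)
Major: h_f = f(L/D)·V²/2g = 0.01969·3747·0.1815 = 13.39 m
Minor: ΣK = 3.47; h_m = ΣK·V²/2g = 0.6297 m
Total H_L = 13.39 + 0.6297 = 14.02 m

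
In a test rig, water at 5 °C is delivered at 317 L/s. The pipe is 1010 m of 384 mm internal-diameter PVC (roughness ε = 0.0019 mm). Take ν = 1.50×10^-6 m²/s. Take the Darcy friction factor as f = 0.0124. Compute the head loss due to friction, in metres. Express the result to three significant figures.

h_f ≈ 12.5 m

V = 4Q/(πD²) = 4·0.317/(π·0.384²) = 2.737 m/s
h_f = f(L/D)V²/(2g) = 0.01240·(1010/0.384)·2.737²/(2·9.81) = 12.45 m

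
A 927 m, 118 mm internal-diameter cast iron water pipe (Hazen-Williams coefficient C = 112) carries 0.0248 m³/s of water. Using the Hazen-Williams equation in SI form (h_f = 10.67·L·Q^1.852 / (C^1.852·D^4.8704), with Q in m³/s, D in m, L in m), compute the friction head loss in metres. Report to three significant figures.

h_f = 10.67·927·0.0248^1.852 / (112^1.852·0.118^4.8704) = 55.84 m

h_f ≈ 55.8 m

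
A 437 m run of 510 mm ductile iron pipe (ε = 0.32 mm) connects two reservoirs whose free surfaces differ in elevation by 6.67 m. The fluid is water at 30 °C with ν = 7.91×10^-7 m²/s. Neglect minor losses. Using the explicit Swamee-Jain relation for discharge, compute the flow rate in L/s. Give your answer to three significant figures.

Q ≈ 598 L/s

Swamee-Jain (Type II): Q = -0.965·√(gD⁵h_f/L)·ln[ε/(3.7D) + √(3.17ν²L/(gD³h_f))]
√(gD⁵h_f/L) = √(9.81·0.510⁵·6.67/437) = 0.07188
ε/(3.7D) = 1.70×10^-4; √(3.17ν²L/(gD³h_f)) = 9.99×10^-6
Q = -0.965·0.07188·ln(1.796×10^-4) = 0.5982 m³/s
Check: V = 2.93 m/s, Re = 1.89×10^6, f = 0.01788, h_f = 6.70 m ≈ 6.67 m ✓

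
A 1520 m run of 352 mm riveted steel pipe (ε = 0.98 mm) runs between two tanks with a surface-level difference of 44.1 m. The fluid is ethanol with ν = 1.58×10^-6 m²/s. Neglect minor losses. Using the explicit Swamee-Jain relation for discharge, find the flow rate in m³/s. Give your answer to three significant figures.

Swamee-Jain (Type II): Q = -0.965·√(gD⁵h_f/L)·ln[ε/(3.7D) + √(3.17ν²L/(gD³h_f))]
√(gD⁵h_f/L) = √(9.81·0.352⁵·44.1/1520) = 0.03922
ε/(3.7D) = 7.52×10^-4; √(3.17ν²L/(gD³h_f)) = 2.52×10^-5
Q = -0.965·0.03922·ln(7.777×10^-4) = 0.2709 m³/s
Check: V = 2.78 m/s, Re = 6.20×10^5, f = 0.02595, h_f = 44.3 m ≈ 44.1 m ✓

Q ≈ 0.271 m³/s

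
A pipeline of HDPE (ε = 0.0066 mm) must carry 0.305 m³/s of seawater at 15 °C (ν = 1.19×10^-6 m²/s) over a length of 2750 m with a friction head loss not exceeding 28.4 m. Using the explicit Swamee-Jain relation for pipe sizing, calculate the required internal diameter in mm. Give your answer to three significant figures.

D ≈ 395 mm

Swamee-Jain (Type III): D = 0.66·[ε^1.25·(LQ²/(gh_f))^4.75 + ν·Q^9.4·(L/(gh_f))^5.2]^0.04
LQ²/(gh_f) = 0.9182; L/(gh_f) = 9.871
Term 1 = ε^1.25·(…)^4.75 = 2.23×10^-7; Term 2 = ν·Q^9.4·(…)^5.2 = 2.50×10^-6
D = 0.66·(2.23×10^-7 + 2.50×10^-6)^0.04 = 0.3953 m = 395 mm
Check: V = 2.48 m/s, Re = 8.25×10^5, f = 0.01235, h_f = 27.0 m ≈ 28.4 m ✓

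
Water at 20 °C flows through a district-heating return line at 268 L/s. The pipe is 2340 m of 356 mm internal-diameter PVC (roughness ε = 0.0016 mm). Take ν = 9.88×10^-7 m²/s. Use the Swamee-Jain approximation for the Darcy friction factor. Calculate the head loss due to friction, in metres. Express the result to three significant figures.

h_f ≈ 28.6 m

V = 4Q/(πD²) = 4·0.268/(π·0.356²) = 2.692 m/s
Re = VD/ν = 2.692·0.356/9.88×10^-7 = 9.70×10^5 → turbulent
ε/D = 0.0016/356 = 4.49×10^-6
Swamee-Jain: f = 0.01178
h_f = f(L/D)V²/(2g) = 0.01178·(2340/0.356)·2.692²/(2·9.81) = 28.60 m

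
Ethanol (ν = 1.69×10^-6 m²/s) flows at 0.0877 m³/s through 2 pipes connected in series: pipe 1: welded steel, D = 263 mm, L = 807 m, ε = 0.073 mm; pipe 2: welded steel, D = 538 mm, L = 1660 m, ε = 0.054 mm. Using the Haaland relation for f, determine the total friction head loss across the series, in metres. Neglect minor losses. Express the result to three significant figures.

Pipe 1: V = 1.614 m/s, Re = 2.51×10^5, ε/D = 2.78×10^-4, f = 0.01694, h_1 = f(L/D)V²/2g = 6.903 m
Pipe 2: V = 0.3858 m/s, Re = 1.23×10^5, ε/D = 1.00×10^-4, f = 0.01759, h_2 = f(L/D)V²/2g = 0.4117 m
Series → Q common, losses add: H = Σh = 7.315 m

H ≈ 7.32 m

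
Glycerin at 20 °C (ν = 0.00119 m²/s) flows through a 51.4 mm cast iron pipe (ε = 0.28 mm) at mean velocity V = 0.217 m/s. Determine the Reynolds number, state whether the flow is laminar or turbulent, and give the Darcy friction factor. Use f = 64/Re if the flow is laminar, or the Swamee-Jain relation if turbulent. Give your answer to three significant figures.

Re ≈ 9.37; laminar; f = 64/Re ≈ 6.83

Re = VD/ν = 0.2170·0.0514/0.00119 = 9.37
Re < 2300 → laminar → f = 64/Re = 6.828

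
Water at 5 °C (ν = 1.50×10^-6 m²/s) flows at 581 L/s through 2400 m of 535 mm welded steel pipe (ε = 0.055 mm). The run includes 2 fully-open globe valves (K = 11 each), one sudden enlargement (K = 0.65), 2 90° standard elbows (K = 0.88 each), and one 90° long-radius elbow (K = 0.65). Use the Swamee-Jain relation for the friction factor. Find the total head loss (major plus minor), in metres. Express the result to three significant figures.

H_L ≈ 29.4 m

V = 4Q/(πD²) = 2.585 m/s; V²/2g = 0.3405 m
Re = 9.22×10^5, ε/D = 1.03×10^-4 → f = 0.01364 (Swamee-Jain)
Major: h_f = f(L/D)·V²/2g = 0.01364·4486·0.3405 = 20.83 m
Minor: ΣK = 25.1; h_m = ΣK·V²/2g = 8.532 m
Total H_L = 20.83 + 8.532 = 29.37 m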